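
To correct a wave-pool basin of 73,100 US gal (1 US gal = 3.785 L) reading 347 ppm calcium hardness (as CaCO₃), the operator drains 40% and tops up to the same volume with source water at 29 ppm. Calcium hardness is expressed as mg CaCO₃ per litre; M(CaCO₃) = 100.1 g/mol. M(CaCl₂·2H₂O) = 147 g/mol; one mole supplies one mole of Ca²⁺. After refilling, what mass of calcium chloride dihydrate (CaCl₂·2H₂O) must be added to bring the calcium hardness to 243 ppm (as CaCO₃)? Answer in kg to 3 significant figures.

9.43 kg

Volume: 73,100 US gal × 3.785 L/gal = 276,684 L.
After draining 40% and refilling: 347 × 0.60 + 29 × 0.40 = 219.8 ppm.
Deficit to target: 243 − 219.8 = 23.2 mg/L.
As CaCO₃: 23.2 mg/L × 276,684 L = 6419 g; ÷ 100.1 = 64.13 mol Ca²⁺.
Mass: 64.13 × 147 = 9427 g.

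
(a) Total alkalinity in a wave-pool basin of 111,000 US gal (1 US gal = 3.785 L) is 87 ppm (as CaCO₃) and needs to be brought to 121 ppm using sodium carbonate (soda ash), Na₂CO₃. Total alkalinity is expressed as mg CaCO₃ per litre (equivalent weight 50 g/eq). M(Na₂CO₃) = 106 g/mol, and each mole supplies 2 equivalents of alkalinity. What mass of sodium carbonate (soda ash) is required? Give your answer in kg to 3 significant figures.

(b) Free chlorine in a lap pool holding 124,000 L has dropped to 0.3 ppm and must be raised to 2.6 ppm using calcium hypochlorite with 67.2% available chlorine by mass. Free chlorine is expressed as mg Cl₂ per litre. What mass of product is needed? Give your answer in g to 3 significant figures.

(a) 15.1 kg; (b) 424 g

(a) Volume: 111,000 US gal × 3.785 L/gal = 420,135 L.
(a) Alkalinity to add: (121 − 87) = 34 mg/L as CaCO₃ × 420,135 L = 14,280 g as CaCO₃.
(a) Equivalents: 14,280 g ÷ 50 g/eq = 285.7 eq.
(a) Each mole of Na₂CO₃ supplies 2 eq, so 285.7 / 2 = 142.8 mol.
(a) Mass: 142.8 mol × 106 g/mol = 15,140 g.

(b) Chlorine deficit: 2.6 − 0.3 = 2.3 ppm = 2.3 mg/L as Cl₂.
(b) Cl₂ equivalent needed: 2.3 mg/L × 124,000 L = 285,200 mg = 285.2 g.
(b) Product at 67.2% available chlorine: 285.2 / 0.672 = 424.4 g.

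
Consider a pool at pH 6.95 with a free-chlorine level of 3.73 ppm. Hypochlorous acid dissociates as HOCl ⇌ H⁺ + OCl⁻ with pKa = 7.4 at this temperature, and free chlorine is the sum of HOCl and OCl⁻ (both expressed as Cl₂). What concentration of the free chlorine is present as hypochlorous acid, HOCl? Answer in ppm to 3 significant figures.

2.75 ppm

[OCl⁻]/[HOCl] = 10^(pH − pKa) = 10^(6.95 − 7.4) = 10^-0.45 = 0.3548.
Fraction as HOCl = 1 / (1 + 0.3548) = 0.7381.
HOCl = 0.7381 × 3.73 ppm = 2.753 ppm.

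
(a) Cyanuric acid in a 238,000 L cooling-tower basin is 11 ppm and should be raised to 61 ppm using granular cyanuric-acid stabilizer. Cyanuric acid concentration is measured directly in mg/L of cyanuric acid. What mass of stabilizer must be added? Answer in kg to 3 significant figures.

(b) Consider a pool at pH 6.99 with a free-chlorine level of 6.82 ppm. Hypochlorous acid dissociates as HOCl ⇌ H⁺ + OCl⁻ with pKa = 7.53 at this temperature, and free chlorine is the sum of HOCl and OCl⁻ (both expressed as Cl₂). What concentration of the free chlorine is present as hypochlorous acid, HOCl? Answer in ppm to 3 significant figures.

(a) 11.9 kg; (b) 5.29 ppm

(a) CYA to add: (61 − 11) = 50 mg/L × 238,000 L = 11,900 g cyanuric acid.

(b) [OCl⁻]/[HOCl] = 10^(pH − pKa) = 10^(6.99 − 7.53) = 10^-0.54 = 0.2884.
(b) Fraction as HOCl = 1 / (1 + 0.2884) = 0.7762.
(b) HOCl = 0.7762 × 6.82 ppm = 5.293 ppm.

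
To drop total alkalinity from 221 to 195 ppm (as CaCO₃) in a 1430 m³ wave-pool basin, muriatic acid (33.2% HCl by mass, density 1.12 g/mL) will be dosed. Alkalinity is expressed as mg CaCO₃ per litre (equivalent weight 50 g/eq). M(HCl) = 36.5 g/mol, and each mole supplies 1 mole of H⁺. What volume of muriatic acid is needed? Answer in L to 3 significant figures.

73.0 L

Volume: 1430 m³ = 1,430,000 L.
Alkalinity to neutralize: (221 − 195) = 26 mg/L as CaCO₃ × 1,430,000 L = 37,180 g as CaCO₃.
Equivalents of H⁺ required: 37,180 ÷ 50 g/eq = 743.6 eq = 743.6 mol HCl.
Mass of HCl: 743.6 × 36.5 = 27,140 g.
Mass of 33.2% solution: 27,140 / 0.332 = 81,750 g.
Volume: 81,750 g ÷ 1.12 g/mL = 72,990 mL.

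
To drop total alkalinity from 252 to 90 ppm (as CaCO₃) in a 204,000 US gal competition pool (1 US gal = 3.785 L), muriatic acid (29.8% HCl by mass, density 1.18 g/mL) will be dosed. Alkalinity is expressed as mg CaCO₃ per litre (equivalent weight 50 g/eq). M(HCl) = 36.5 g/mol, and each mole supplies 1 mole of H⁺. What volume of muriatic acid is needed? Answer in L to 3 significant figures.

260 L

Volume: 204,000 US gal × 3.785 L/gal = 772,140 L.
Alkalinity to neutralize: (252 − 90) = 162 mg/L as CaCO₃ × 772,140 L = 125,100 g as CaCO₃.
Equivalents of H⁺ required: 125,100 ÷ 50 g/eq = 2502 eq = 2502 mol HCl.
Mass of HCl: 2502 × 36.5 = 91,310 g.
Mass of 29.8% solution: 91,310 / 0.298 = 306,400 g.
Volume: 306,400 g ÷ 1.18 g/mL = 259,700 mL.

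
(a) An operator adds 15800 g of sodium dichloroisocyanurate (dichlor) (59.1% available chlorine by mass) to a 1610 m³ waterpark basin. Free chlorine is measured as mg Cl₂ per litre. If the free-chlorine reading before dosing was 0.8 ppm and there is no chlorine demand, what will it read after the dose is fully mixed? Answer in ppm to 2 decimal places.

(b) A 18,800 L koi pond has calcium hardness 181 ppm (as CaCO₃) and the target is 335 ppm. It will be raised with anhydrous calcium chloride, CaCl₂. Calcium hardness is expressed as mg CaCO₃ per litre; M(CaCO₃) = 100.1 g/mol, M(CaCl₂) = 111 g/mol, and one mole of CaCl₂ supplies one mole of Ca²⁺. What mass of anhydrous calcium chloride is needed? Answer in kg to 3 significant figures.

(a) 6.60 ppm; (b) 3.21 kg

(a) Volume: 1610 m³ = 1,610,000 L.
(a) Available chlorine delivered: 15,800 g × 0.591 = 9338 g as Cl₂.
(a) Concentration rise: 9338 g / 1,610,000 L = 5.8 mg/L = 5.80 ppm.
(a) Final FC: 0.8 + 5.80 = 6.60 ppm.

(b) Hardness to add: (335 − 181) = 154 mg/L as CaCO₃ × 18,800 L = 2895 g as CaCO₃.
(b) Moles of Ca²⁺ (1 mol Ca²⁺ ≡ 1 mol CaCO₃): 2895 / 100.1 g/mol = 28.92 mol.
(b) Mass of CaCl₂: 28.92 × 111 = 3210 g.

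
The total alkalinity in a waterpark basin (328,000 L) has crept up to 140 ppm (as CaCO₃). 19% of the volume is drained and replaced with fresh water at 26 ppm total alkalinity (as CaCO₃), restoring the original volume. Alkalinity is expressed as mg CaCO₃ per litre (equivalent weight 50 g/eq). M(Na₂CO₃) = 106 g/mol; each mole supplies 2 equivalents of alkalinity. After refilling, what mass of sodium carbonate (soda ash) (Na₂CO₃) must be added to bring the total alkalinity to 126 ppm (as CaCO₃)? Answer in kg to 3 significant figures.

2.66 kg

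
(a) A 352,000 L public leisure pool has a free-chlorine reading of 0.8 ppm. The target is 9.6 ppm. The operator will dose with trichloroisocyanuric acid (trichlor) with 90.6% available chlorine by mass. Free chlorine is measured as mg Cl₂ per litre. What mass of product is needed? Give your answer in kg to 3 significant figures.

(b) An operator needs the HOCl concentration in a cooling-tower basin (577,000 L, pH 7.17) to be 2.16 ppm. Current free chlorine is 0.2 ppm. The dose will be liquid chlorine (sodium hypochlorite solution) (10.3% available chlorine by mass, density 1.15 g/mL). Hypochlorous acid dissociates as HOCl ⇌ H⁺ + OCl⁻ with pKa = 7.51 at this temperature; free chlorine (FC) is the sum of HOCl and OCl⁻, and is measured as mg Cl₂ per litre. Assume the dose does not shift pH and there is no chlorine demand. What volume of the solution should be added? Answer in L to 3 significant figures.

(a) Chlorine deficit: 9.6 − 0.8 = 8.8 ppm = 8.8 mg/L as Cl₂.
(a) Cl₂ equivalent needed: 8.8 mg/L × 352,000 L = 3,098,000 mg = 3098 g.
(a) Product at 90.6% available chlorine: 3098 / 0.906 = 3419 g.

(b) [OCl⁻]/[HOCl] = 10^(pH − pKa) = 10^(7.17 − 7.51) = 0.4571; fraction as HOCl = 1/(1 + 0.4571) = 0.6863.
(b) Free chlorine required for 2.16 ppm HOCl: 2.16 / 0.6863 = 3.147 ppm.
(b) FC to add: 3.147 − 0.2 = 2.947 mg/L as Cl₂.
(b) Cl₂ equivalent: 2.947 mg/L × 577,000 L = 1701 g.
(b) Product at 10.3% available Cl: 1701 / 0.103 = 16,510 g.
(b) Volume: 16,510 g ÷ 1.15 g/mL = 14,360 mL.

(a) 3.42 kg; (b) 14.4 L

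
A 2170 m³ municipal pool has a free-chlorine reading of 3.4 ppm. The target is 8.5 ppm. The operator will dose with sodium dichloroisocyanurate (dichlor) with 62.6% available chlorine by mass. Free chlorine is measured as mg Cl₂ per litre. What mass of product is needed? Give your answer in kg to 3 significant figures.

Volume: 2170 m³ = 2,170,000 L.
Chlorine deficit: 8.5 − 3.4 = 5.1 ppm = 5.1 mg/L as Cl₂.
Cl₂ equivalent needed: 5.1 mg/L × 2,170,000 L = 11,070,000 mg = 11,070 g.
Product at 62.6% available chlorine: 11,070 / 0.626 = 17,680 g.

17.7 kg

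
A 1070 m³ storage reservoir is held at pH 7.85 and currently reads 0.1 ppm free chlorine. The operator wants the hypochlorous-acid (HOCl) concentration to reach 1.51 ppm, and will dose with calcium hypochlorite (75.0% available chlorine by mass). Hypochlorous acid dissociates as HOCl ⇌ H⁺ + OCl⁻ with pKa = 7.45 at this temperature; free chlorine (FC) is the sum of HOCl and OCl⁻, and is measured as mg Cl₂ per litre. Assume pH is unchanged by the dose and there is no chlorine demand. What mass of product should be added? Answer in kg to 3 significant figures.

Volume: 1070 m³ = 1,070,000 L.
[OCl⁻]/[HOCl] = 10^(pH − pKa) = 10^(7.85 − 7.45) = 2.512; fraction as HOCl = 1/(1 + 2.512) = 0.2847.
Free chlorine required for 1.51 ppm HOCl: 1.51 / 0.2847 = 5.303 ppm.
FC to add: 5.303 − 0.1 = 5.203 mg/L as Cl₂.
Cl₂ equivalent: 5.203 mg/L × 1,070,000 L = 5567 g.
Product at 75.0% available Cl: 5567 / 0.75 = 7423 g.

7.42 kg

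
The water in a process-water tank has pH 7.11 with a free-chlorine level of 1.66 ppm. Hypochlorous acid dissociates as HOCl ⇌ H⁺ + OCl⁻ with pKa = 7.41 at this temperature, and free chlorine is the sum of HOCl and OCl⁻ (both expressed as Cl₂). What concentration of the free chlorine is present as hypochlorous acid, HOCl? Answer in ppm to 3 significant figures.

[OCl⁻]/[HOCl] = 10^(pH − pKa) = 10^(7.11 − 7.41) = 10^-0.30 = 0.5012.
Fraction as HOCl = 1 / (1 + 0.5012) = 0.6661.
HOCl = 0.6661 × 1.66 ppm = 1.106 ppm.

1.11 ppm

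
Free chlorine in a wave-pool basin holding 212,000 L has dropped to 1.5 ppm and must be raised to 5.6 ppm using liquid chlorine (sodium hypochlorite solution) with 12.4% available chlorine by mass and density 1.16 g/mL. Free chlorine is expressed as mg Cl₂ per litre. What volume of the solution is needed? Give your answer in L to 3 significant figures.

Chlorine deficit: 5.6 − 1.5 = 4.1 ppm = 4.1 mg/L as Cl₂.
Cl₂ equivalent needed: 4.1 mg/L × 212,000 L = 869,200 mg = 869.2 g.
Product at 12.4% available chlorine: 869.2 / 0.124 = 7010 g.
Volume at density 1.16 g/mL: 7010 g ÷ 1.16 g/mL = 6043 mL.

6.04 L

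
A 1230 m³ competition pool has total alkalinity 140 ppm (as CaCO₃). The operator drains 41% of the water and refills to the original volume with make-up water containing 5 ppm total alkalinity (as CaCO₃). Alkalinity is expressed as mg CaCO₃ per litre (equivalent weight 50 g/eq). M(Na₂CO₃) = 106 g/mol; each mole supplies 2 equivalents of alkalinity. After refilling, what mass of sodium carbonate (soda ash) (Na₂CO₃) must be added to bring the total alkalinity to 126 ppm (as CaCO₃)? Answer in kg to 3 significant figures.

Volume: 1230 m³ = 1,230,000 L.
After draining 41% and refilling: 140 × 0.59 + 5 × 0.41 = 84.65 ppm.
Deficit to target: 126 − 84.65 = 41.35 mg/L.
As CaCO₃: 41.35 mg/L × 1,230,000 L = 50,860 g; ÷ 50 g/eq ÷ 2 = 508.6 mol Na₂CO₃.
Mass: 508.6 × 106 = 53,910 g.

53.9 kg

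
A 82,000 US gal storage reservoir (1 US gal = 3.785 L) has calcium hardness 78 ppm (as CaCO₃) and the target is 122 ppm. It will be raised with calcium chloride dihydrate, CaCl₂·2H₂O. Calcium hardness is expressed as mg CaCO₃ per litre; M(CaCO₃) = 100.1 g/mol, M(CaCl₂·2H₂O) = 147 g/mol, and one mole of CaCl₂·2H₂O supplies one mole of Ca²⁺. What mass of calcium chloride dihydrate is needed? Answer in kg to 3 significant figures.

Volume: 82,000 US gal × 3.785 L/gal = 310,370 L.
Hardness to add: (122 − 78) = 44 mg/L as CaCO₃ × 310,370 L = 13,660 g as CaCO₃.
Moles of Ca²⁺ (1 mol Ca²⁺ ≡ 1 mol CaCO₃): 13,660 / 100.1 g/mol = 136.4 mol.
Mass of CaCl₂·2H₂O: 136.4 × 147 = 20,050 g.

20.1 kg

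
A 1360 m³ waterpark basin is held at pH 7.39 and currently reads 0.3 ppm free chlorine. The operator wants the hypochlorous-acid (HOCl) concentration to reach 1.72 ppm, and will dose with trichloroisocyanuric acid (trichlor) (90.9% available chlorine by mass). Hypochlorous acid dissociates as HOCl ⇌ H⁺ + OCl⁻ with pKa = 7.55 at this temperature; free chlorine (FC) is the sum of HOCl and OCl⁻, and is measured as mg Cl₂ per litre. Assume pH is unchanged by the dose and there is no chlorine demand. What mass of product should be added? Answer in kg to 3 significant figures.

3.90 kg

Volume: 1360 m³ = 1,360,000 L.
[OCl⁻]/[HOCl] = 10^(pH − pKa) = 10^(7.39 − 7.55) = 0.6918; fraction as HOCl = 1/(1 + 0.6918) = 0.5911.
Free chlorine required for 1.72 ppm HOCl: 1.72 / 0.5911 = 2.91 ppm.
FC to add: 2.91 − 0.3 = 2.61 mg/L as Cl₂.
Cl₂ equivalent: 2.61 mg/L × 1,360,000 L = 3550 g.
Product at 90.9% available Cl: 3550 / 0.909 = 3905 g.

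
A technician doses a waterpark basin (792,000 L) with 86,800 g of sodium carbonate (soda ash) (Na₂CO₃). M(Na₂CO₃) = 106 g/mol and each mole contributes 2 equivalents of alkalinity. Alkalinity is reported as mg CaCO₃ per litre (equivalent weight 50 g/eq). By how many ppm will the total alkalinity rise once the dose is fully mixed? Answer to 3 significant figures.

103 ppm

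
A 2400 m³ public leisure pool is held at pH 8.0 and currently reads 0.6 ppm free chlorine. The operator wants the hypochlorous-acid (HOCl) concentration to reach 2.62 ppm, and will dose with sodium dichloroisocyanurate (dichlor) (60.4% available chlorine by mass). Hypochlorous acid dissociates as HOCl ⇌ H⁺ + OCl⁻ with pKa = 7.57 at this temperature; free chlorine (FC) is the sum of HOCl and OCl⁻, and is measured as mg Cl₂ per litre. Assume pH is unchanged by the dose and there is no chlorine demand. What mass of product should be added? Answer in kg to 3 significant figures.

36.0 kg

Volume: 2400 m³ = 2,400,000 L.
[OCl⁻]/[HOCl] = 10^(pH − pKa) = 10^(8.0 − 7.57) = 2.692; fraction as HOCl = 1/(1 + 2.692) = 0.2709.
Free chlorine required for 2.62 ppm HOCl: 2.62 / 0.2709 = 9.672 ppm.
FC to add: 9.672 − 0.6 = 9.072 mg/L as Cl₂.
Cl₂ equivalent: 9.072 mg/L × 2,400,000 L = 21,770 g.
Product at 60.4% available Cl: 21,770 / 0.604 = 36,050 g.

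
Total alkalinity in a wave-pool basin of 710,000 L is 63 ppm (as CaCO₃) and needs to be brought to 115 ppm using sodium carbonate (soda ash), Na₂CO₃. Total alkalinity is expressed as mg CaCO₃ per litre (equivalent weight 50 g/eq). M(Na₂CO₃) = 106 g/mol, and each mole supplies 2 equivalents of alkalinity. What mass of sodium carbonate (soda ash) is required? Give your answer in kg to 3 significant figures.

Alkalinity to add: (115 − 63) = 52 mg/L as CaCO₃ × 710,000 L = 36,920 g as CaCO₃.
Equivalents: 36,920 g ÷ 50 g/eq = 738.4 eq.
Each mole of Na₂CO₃ supplies 2 eq, so 738.4 / 2 = 369.2 mol.
Mass: 369.2 mol × 106 g/mol = 39,140 g.

39.1 kg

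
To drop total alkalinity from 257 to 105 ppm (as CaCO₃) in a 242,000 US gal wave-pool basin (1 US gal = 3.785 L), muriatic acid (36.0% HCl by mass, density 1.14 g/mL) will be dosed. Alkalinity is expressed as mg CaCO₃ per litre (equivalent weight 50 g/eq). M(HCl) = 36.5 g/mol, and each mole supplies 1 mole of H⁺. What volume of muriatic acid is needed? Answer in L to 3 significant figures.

Volume: 242,000 US gal × 3.785 L/gal = 915,970 L.
Alkalinity to neutralize: (257 − 105) = 152 mg/L as CaCO₃ × 915,970 L = 139,200 g as CaCO₃.
Equivalents of H⁺ required: 139,200 ÷ 50 g/eq = 2785 eq = 2785 mol HCl.
Mass of HCl: 2785 × 36.5 = 101,600 g.
Mass of 36.0% solution: 101,600 / 0.36 = 282,300 g.
Volume: 282,300 g ÷ 1.14 g/mL = 247,700 mL.

248 L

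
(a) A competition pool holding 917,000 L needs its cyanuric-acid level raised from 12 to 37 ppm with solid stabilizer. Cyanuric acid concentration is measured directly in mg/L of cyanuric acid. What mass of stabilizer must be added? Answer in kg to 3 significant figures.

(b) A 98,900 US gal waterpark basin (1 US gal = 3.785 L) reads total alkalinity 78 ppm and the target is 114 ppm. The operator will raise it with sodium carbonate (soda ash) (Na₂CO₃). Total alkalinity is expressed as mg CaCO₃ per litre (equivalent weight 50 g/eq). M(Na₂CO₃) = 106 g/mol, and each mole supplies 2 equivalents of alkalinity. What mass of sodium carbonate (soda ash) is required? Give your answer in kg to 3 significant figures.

(a) 22.9 kg; (b) 14.3 kg

(a) CYA to add: (37 − 12) = 25 mg/L × 917,000 L = 22,920 g cyanuric acid.

(b) Volume: 98,900 US gal × 3.785 L/gal = 374,336 L.
(b) Alkalinity to add: (114 − 78) = 36 mg/L as CaCO₃ × 374,336 L = 13,480 g as CaCO₃.
(b) Equivalents: 13,480 g ÷ 50 g/eq = 269.5 eq.
(b) Each mole of Na₂CO₃ supplies 2 eq, so 269.5 / 2 = 134.8 mol.
(b) Mass: 134.8 mol × 106 g/mol = 14,280 g.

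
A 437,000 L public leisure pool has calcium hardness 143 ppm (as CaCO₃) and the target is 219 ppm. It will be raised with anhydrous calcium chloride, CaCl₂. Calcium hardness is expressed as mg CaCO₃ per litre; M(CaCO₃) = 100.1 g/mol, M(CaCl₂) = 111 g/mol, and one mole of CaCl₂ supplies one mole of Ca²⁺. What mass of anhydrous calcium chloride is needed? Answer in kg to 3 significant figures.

Hardness to add: (219 − 143) = 76 mg/L as CaCO₃ × 437,000 L = 33,210 g as CaCO₃.
Moles of Ca²⁺ (1 mol Ca²⁺ ≡ 1 mol CaCO₃): 33,210 / 100.1 g/mol = 331.8 mol.
Mass of CaCl₂: 331.8 × 111 = 36,830 g.

36.8 kg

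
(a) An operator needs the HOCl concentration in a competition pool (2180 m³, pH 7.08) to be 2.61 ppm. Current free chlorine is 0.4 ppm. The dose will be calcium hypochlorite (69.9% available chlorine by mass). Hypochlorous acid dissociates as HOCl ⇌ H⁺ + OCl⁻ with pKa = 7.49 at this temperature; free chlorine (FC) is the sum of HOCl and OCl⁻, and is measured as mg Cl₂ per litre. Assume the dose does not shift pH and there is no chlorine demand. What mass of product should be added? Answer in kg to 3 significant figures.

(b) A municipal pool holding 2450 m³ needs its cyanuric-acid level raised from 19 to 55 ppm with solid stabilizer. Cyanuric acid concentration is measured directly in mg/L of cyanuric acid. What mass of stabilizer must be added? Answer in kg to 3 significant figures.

(a) Volume: 2180 m³ = 2,180,000 L.
(a) [OCl⁻]/[HOCl] = 10^(pH − pKa) = 10^(7.08 − 7.49) = 0.389; fraction as HOCl = 1/(1 + 0.389) = 0.7199.
(a) Free chlorine required for 2.61 ppm HOCl: 2.61 / 0.7199 = 3.625 ppm.
(a) FC to add: 3.625 − 0.4 = 3.225 mg/L as Cl₂.
(a) Cl₂ equivalent: 3.225 mg/L × 2,180,000 L = 7031 g.
(a) Product at 69.9% available Cl: 7031 / 0.699 = 10,060 g.

(b) Volume: 2450 m³ = 2,450,000 L.
(b) CYA to add: (55 − 19) = 36 mg/L × 2,450,000 L = 88,200 g cyanuric acid.

(a) 10.1 kg; (b) 88.2 kg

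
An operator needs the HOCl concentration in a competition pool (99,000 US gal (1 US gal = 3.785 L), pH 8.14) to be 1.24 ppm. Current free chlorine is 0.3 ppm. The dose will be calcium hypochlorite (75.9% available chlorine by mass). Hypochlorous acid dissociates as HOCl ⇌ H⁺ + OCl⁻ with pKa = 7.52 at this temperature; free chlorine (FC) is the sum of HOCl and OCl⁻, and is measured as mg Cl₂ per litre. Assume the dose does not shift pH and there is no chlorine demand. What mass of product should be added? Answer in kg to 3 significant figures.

3.02 kg

Volume: 99,000 US gal × 3.785 L/gal = 374,715 L.
[OCl⁻]/[HOCl] = 10^(pH − pKa) = 10^(8.14 − 7.52) = 4.169; fraction as HOCl = 1/(1 + 4.169) = 0.1935.
Free chlorine required for 1.24 ppm HOCl: 1.24 / 0.1935 = 6.409 ppm.
FC to add: 6.409 − 0.3 = 6.109 mg/L as Cl₂.
Cl₂ equivalent: 6.109 mg/L × 374,715 L = 2289 g.
Product at 75.9% available Cl: 2289 / 0.759 = 3016 g.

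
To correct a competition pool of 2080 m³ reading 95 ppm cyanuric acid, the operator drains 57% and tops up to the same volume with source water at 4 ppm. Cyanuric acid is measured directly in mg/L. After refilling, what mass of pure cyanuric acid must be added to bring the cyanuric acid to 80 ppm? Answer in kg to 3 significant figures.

Volume: 2080 m³ = 2,080,000 L.
After draining 57% and refilling: 95 × 0.43 + 4 × 0.57 = 43.13 ppm.
Deficit to target: 80 − 43.13 = 36.87 mg/L.
Mass: 36.87 mg/L × 2,080,000 L = 76,690 g cyanuric acid.

76.7 kg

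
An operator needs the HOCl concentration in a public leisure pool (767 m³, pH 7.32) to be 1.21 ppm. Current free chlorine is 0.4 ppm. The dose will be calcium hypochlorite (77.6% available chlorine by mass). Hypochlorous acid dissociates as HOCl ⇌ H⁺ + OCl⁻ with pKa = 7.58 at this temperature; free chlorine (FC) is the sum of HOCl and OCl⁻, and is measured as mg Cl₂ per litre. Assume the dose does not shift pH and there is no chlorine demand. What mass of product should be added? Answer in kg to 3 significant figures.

1.46 kg

Volume: 767 m³ = 767,000 L.
[OCl⁻]/[HOCl] = 10^(pH − pKa) = 10^(7.32 − 7.58) = 0.5495; fraction as HOCl = 1/(1 + 0.5495) = 0.6454.
Free chlorine required for 1.21 ppm HOCl: 1.21 / 0.6454 = 1.875 ppm.
FC to add: 1.875 − 0.4 = 1.475 mg/L as Cl₂.
Cl₂ equivalent: 1.475 mg/L × 767,000 L = 1131 g.
Product at 77.6% available Cl: 1131 / 0.776 = 1458 g.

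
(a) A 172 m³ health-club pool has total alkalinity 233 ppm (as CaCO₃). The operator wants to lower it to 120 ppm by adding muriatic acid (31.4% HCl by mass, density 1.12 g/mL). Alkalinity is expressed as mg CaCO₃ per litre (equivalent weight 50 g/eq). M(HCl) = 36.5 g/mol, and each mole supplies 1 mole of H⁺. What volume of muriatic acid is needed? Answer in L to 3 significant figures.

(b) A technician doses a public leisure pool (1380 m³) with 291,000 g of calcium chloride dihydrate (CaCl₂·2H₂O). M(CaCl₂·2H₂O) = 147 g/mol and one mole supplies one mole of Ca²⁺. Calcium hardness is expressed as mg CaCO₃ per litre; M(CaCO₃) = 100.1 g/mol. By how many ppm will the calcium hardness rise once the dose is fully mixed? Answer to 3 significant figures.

(a) 40.3 L; (b) 144 ppm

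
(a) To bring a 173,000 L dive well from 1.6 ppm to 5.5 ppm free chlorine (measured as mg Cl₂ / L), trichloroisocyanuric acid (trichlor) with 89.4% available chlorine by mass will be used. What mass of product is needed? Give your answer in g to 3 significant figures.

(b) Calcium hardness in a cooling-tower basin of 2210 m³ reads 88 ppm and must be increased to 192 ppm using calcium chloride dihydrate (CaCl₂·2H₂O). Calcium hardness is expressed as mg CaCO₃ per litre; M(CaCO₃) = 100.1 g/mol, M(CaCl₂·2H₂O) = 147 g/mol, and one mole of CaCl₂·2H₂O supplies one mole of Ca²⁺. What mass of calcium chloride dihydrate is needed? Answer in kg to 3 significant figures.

(a) 755 g; (b) 338 kg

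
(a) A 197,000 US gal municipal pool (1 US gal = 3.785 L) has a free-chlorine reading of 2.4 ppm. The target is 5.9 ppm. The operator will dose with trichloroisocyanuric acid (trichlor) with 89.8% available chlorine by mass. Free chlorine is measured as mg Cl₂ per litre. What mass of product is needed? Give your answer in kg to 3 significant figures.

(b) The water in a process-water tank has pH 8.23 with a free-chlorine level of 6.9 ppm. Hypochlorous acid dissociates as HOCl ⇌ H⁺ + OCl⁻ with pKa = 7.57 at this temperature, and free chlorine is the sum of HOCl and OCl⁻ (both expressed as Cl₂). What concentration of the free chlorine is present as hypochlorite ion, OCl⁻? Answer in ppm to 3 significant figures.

(a) 2.91 kg; (b) 5.66 ppm

(a) Volume: 197,000 US gal × 3.785 L/gal = 745,645 L.
(a) Chlorine deficit: 5.9 − 2.4 = 3.5 ppm = 3.5 mg/L as Cl₂.
(a) Cl₂ equivalent needed: 3.5 mg/L × 745,645 L = 2,610,000 mg = 2610 g.
(a) Product at 89.8% available chlorine: 2610 / 0.898 = 2906 g.

(b) [OCl⁻]/[HOCl] = 10^(pH − pKa) = 10^(8.23 − 7.57) = 10^0.66 = 4.571.
(b) Fraction as HOCl = 1 / (1 + 4.571) = 0.1795.
(b) OCl⁻ = (1 − 0.1795) × 6.9 ppm = 5.661 ppm.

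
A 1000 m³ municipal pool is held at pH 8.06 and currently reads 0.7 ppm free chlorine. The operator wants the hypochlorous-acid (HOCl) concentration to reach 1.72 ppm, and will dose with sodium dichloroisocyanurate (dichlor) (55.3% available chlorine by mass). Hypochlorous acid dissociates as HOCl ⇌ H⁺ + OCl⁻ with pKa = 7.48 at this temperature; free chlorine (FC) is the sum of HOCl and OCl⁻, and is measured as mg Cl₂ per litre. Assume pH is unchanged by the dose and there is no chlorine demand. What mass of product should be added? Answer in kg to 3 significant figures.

13.7 kg

Volume: 1000 m³ = 1,000,000 L.
[OCl⁻]/[HOCl] = 10^(pH − pKa) = 10^(8.06 − 7.48) = 3.802; fraction as HOCl = 1/(1 + 3.802) = 0.2083.
Free chlorine required for 1.72 ppm HOCl: 1.72 / 0.2083 = 8.259 ppm.
FC to add: 8.259 − 0.7 = 7.559 mg/L as Cl₂.
Cl₂ equivalent: 7.559 mg/L × 1,000,000 L = 7559 g.
Product at 55.3% available Cl: 7559 / 0.553 = 13,670 g.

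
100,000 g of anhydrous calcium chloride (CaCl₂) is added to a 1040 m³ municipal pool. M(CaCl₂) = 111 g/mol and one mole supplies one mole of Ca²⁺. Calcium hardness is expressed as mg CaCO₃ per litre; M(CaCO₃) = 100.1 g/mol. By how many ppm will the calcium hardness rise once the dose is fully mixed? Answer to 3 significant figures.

86.7 ppm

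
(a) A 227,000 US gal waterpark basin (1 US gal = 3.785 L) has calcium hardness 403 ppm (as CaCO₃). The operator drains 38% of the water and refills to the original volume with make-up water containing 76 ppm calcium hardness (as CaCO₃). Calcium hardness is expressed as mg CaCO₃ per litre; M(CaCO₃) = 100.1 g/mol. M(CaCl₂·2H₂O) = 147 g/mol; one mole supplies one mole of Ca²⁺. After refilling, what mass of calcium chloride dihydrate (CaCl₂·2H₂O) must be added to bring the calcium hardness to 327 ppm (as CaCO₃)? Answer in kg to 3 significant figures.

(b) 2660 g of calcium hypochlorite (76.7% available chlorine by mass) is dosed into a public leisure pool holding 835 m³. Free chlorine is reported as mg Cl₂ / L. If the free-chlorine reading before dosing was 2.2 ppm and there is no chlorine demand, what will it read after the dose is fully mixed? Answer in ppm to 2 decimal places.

(a) 60.9 kg; (b) 4.64 ppm

(a) Volume: 227,000 US gal × 3.785 L/gal = 859,195 L.
(a) After draining 38% and refilling: 403 × 0.62 + 76 × 0.38 = 278.74 ppm.
(a) Deficit to target: 327 − 278.74 = 48.26 mg/L.
(a) As CaCO₃: 48.26 mg/L × 859,195 L = 41,460 g; ÷ 100.1 = 414.2 mol Ca²⁺.
(a) Mass: 414.2 × 147 = 60,890 g.

(b) Volume: 835 m³ = 835,000 L.
(b) Available chlorine delivered: 2660 g × 0.767 = 2040 g as Cl₂.
(b) Concentration rise: 2040 g / 835,000 L = 2.443 mg/L = 2.44 ppm.
(b) Final FC: 2.2 + 2.44 = 4.64 ppm.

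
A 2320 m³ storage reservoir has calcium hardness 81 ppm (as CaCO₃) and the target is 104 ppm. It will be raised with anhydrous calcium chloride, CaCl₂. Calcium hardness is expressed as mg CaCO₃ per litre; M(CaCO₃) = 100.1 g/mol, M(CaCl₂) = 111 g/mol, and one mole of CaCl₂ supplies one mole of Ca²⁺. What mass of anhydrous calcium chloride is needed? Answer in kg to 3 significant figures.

Volume: 2320 m³ = 2,320,000 L.
Hardness to add: (104 − 81) = 23 mg/L as CaCO₃ × 2,320,000 L = 53,360 g as CaCO₃.
Moles of Ca²⁺ (1 mol Ca²⁺ ≡ 1 mol CaCO₃): 53,360 / 100.1 g/mol = 533.1 mol.
Mass of CaCl₂: 533.1 × 111 = 59,170 g.

59.2 kg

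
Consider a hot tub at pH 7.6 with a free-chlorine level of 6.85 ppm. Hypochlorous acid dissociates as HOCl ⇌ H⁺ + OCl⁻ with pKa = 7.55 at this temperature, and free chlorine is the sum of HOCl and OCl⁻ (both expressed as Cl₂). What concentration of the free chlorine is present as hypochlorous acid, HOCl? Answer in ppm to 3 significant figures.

[OCl⁻]/[HOCl] = 10^(pH − pKa) = 10^(7.6 − 7.55) = 10^0.05 = 1.122.
Fraction as HOCl = 1 / (1 + 1.122) = 0.4712.
HOCl = 0.4712 × 6.85 ppm = 3.228 ppm.

3.23 ppm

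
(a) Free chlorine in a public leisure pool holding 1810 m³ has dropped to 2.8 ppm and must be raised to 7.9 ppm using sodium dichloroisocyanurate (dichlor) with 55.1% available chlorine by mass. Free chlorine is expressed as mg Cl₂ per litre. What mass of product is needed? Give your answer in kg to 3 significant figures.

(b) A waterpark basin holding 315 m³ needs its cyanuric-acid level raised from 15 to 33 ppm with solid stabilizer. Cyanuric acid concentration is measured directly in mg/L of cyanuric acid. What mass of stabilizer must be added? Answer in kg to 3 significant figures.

(a) 16.8 kg; (b) 5.67 kg

(a) Volume: 1810 m³ = 1,810,000 L.
(a) Chlorine deficit: 7.9 − 2.8 = 5.1 ppm = 5.1 mg/L as Cl₂.
(a) Cl₂ equivalent needed: 5.1 mg/L × 1,810,000 L = 9,231,000 mg = 9231 g.
(a) Product at 55.1% available chlorine: 9231 / 0.551 = 16,750 g.

(b) Volume: 315 m³ = 315,000 L.
(b) CYA to add: (33 − 15) = 18 mg/L × 315,000 L = 5670 g cyanuric acid.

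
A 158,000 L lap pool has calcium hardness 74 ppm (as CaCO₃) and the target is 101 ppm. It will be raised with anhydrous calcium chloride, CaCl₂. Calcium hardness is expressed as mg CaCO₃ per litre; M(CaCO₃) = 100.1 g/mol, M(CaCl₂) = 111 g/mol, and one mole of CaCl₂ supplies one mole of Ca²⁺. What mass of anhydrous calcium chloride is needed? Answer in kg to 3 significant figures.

Hardness to add: (101 − 74) = 27 mg/L as CaCO₃ × 158,000 L = 4266 g as CaCO₃.
Moles of Ca²⁺ (1 mol Ca²⁺ ≡ 1 mol CaCO₃): 4266 / 100.1 g/mol = 42.62 mol.
Mass of CaCl₂: 42.62 × 111 = 4731 g.

4.73 kg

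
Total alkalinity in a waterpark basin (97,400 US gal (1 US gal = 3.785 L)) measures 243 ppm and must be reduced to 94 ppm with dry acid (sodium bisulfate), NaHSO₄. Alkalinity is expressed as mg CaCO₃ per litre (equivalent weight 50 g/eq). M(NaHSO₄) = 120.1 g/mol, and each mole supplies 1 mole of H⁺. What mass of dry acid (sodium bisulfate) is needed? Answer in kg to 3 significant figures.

Volume: 97,400 US gal × 3.785 L/gal = 368,659 L.
Alkalinity to neutralize: (243 − 94) = 149 mg/L as CaCO₃ × 368,659 L = 54,930 g as CaCO₃.
Equivalents of H⁺ required: 54,930 ÷ 50 g/eq = 1099 eq = 1099 mol NaHSO₄.
Mass of NaHSO₄: 1099 × 120.1 = 131,900 g.

132 kg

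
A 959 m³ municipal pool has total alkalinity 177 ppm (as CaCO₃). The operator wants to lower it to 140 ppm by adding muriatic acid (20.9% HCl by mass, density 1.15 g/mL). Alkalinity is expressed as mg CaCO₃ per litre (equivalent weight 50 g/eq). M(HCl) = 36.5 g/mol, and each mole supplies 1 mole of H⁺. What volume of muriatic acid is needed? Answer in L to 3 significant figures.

108 L

Volume: 959 m³ = 959,000 L.
Alkalinity to neutralize: (177 − 140) = 37 mg/L as CaCO₃ × 959,000 L = 35,480 g as CaCO₃.
Equivalents of H⁺ required: 35,480 ÷ 50 g/eq = 709.7 eq = 709.7 mol HCl.
Mass of HCl: 709.7 × 36.5 = 25,900 g.
Mass of 20.9% solution: 25,900 / 0.209 = 123,900 g.
Volume: 123,900 g ÷ 1.15 g/mL = 107,800 mL.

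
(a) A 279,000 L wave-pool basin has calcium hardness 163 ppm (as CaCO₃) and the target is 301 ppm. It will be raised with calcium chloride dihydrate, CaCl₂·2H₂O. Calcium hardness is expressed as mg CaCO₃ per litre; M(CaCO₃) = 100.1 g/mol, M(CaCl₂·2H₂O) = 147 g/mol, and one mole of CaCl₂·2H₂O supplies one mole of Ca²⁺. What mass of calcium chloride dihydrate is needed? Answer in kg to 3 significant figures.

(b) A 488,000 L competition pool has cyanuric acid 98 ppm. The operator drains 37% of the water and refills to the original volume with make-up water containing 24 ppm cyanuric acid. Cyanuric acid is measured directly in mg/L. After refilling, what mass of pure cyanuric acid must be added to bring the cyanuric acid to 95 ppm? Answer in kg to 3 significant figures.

(a) 56.5 kg; (b) 11.9 kg

(a) Hardness to add: (301 − 163) = 138 mg/L as CaCO₃ × 279,000 L = 38,500 g as CaCO₃.
(a) Moles of Ca²⁺ (1 mol Ca²⁺ ≡ 1 mol CaCO₃): 38,500 / 100.1 g/mol = 384.6 mol.
(a) Mass of CaCl₂·2H₂O: 384.6 × 147 = 56,540 g.

(b) After draining 37% and refilling: 98 × 0.63 + 24 × 0.37 = 70.62 ppm.
(b) Deficit to target: 95 − 70.62 = 24.38 mg/L.
(b) Mass: 24.38 mg/L × 488,000 L = 11,900 g cyanuric acid.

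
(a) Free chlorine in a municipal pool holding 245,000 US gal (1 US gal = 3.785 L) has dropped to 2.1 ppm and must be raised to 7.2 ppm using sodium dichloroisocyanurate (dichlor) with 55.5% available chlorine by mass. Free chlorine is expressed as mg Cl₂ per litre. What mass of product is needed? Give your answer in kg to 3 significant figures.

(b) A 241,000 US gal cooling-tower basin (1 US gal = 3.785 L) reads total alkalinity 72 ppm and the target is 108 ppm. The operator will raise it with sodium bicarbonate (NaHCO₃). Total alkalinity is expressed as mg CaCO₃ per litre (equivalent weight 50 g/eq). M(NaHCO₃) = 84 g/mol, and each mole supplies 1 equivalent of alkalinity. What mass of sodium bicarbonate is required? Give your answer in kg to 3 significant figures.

(a) 8.52 kg; (b) 55.2 kg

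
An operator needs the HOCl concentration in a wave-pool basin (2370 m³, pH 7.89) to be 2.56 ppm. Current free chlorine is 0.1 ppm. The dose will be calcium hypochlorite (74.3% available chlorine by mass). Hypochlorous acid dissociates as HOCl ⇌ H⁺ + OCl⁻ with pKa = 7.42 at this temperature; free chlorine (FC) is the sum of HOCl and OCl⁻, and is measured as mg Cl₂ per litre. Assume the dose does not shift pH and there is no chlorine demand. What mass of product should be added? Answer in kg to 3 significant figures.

31.9 kg

Volume: 2370 m³ = 2,370,000 L.
[OCl⁻]/[HOCl] = 10^(pH − pKa) = 10^(7.89 − 7.42) = 2.951; fraction as HOCl = 1/(1 + 2.951) = 0.2531.
Free chlorine required for 2.56 ppm HOCl: 2.56 / 0.2531 = 10.12 ppm.
FC to add: 10.12 − 0.1 = 10.02 mg/L as Cl₂.
Cl₂ equivalent: 10.02 mg/L × 2,370,000 L = 23,740 g.
Product at 74.3% available Cl: 23,740 / 0.743 = 31,950 g.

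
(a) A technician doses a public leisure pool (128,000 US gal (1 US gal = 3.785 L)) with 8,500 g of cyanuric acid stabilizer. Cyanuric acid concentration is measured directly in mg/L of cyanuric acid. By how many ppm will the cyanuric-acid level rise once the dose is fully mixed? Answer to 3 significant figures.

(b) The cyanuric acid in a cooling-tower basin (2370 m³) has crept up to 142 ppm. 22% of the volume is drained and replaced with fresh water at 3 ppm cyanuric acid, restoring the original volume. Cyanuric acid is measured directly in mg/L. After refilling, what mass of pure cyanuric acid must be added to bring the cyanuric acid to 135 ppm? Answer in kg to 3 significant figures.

(a) Volume: 128,000 US gal × 3.785 L/gal = 484,480 L.
(a) Rise: 8,500 g / 484,480 L × 1000 = 17.54 mg/L.

(b) Volume: 2370 m³ = 2,370,000 L.
(b) After draining 22% and refilling: 142 × 0.78 + 3 × 0.22 = 111.42 ppm.
(b) Deficit to target: 135 − 111.42 = 23.58 mg/L.
(b) Mass: 23.58 mg/L × 2,370,000 L = 55,880 g cyanuric acid.

(a) 17.5 ppm; (b) 55.9 kg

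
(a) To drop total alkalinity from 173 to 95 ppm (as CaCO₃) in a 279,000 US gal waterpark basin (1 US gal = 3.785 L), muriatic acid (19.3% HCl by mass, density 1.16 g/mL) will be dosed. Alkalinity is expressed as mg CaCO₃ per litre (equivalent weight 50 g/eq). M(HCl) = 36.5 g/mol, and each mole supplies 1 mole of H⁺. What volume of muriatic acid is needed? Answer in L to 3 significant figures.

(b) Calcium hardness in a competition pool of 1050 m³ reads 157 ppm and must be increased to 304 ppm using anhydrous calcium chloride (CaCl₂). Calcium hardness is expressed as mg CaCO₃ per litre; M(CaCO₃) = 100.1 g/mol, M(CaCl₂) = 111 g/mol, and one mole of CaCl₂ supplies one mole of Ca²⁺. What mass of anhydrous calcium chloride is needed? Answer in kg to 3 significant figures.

(a) Volume: 279,000 US gal × 3.785 L/gal = 1,056,015 L.
(a) Alkalinity to neutralize: (173 − 95) = 78 mg/L as CaCO₃ × 1,056,015 L = 82,370 g as CaCO₃.
(a) Equivalents of H⁺ required: 82,370 ÷ 50 g/eq = 1647 eq = 1647 mol HCl.
(a) Mass of HCl: 1647 × 36.5 = 60,130 g.
(a) Mass of 19.3% solution: 60,130 / 0.193 = 311,600 g.
(a) Volume: 311,600 g ÷ 1.16 g/mL = 268,600 mL.

(b) Volume: 1050 m³ = 1,050,000 L.
(b) Hardness to add: (304 − 157) = 147 mg/L as CaCO₃ × 1,050,000 L = 154,400 g as CaCO₃.
(b) Moles of Ca²⁺ (1 mol Ca²⁺ ≡ 1 mol CaCO₃): 154,400 / 100.1 g/mol = 1542 mol.
(b) Mass of CaCl₂: 1542 × 111 = 171,200 g.

(a) 269 L; (b) 171 kg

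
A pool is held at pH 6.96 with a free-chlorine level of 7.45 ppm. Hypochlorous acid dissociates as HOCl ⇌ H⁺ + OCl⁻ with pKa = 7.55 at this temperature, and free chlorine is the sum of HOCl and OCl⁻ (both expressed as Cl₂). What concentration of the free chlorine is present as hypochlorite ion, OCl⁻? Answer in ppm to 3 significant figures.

1.52 ppm

[OCl⁻]/[HOCl] = 10^(pH − pKa) = 10^(6.96 − 7.55) = 10^-0.59 = 0.257.
Fraction as HOCl = 1 / (1 + 0.257) = 0.7955.
OCl⁻ = (1 − 0.7955) × 7.45 ppm = 1.523 ppm.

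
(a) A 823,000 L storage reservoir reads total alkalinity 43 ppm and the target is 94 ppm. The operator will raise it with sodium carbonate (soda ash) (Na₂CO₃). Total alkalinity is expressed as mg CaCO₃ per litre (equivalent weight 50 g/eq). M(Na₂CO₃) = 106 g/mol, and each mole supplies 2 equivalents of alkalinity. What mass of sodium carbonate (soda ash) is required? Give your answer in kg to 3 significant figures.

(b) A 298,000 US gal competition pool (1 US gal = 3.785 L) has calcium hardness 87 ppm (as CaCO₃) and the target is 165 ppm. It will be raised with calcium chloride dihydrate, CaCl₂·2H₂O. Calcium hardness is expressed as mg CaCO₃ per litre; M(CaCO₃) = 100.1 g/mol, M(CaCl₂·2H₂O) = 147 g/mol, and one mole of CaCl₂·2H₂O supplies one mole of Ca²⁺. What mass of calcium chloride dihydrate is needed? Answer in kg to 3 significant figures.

(a) 44.5 kg; (b) 129 kg

(a) Alkalinity to add: (94 − 43) = 51 mg/L as CaCO₃ × 823,000 L = 41,970 g as CaCO₃.
(a) Equivalents: 41,970 g ÷ 50 g/eq = 839.5 eq.
(a) Each mole of Na₂CO₃ supplies 2 eq, so 839.5 / 2 = 419.7 mol.
(a) Mass: 419.7 mol × 106 g/mol = 44,490 g.

(b) Volume: 298,000 US gal × 3.785 L/gal = 1,127,930 L.
(b) Hardness to add: (165 − 87) = 78 mg/L as CaCO₃ × 1,127,930 L = 87,980 g as CaCO₃.
(b) Moles of Ca²⁺ (1 mol Ca²⁺ ≡ 1 mol CaCO₃): 87,980 / 100.1 g/mol = 878.9 mol.
(b) Mass of CaCl₂·2H₂O: 878.9 × 147 = 129,200 g.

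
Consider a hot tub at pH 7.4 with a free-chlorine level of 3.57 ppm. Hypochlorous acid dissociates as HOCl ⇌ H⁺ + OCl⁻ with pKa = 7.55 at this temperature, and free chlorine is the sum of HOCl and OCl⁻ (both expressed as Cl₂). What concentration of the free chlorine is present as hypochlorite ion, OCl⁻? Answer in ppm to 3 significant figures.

1.48 ppm

[OCl⁻]/[HOCl] = 10^(pH − pKa) = 10^(7.4 − 7.55) = 10^-0.15 = 0.7079.
Fraction as HOCl = 1 / (1 + 0.7079) = 0.5855.
OCl⁻ = (1 − 0.5855) × 3.57 ppm = 1.48 ppm.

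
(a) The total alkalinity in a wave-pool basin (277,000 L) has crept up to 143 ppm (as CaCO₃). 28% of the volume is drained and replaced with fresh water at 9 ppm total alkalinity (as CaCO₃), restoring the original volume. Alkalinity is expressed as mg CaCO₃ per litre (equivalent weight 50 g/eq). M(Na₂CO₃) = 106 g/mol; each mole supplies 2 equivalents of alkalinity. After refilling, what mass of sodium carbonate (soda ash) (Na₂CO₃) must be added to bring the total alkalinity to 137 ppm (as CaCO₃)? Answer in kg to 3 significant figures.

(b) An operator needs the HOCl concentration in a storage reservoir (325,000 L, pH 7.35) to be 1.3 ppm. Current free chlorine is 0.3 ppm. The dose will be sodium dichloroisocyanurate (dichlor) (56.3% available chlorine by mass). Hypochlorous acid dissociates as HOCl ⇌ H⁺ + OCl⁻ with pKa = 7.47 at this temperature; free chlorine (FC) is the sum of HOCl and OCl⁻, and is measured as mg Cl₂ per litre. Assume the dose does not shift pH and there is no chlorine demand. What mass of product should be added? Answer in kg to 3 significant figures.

(a) 9.25 kg; (b) 1.15 kg

(a) After draining 28% and refilling: 143 × 0.72 + 9 × 0.28 = 105.48 ppm.
(a) Deficit to target: 137 − 105.48 = 31.52 mg/L.
(a) As CaCO₃: 31.52 mg/L × 277,000 L = 8731 g; ÷ 50 g/eq ÷ 2 = 87.31 mol Na₂CO₃.
(a) Mass: 87.31 × 106 = 9255 g.

(b) [OCl⁻]/[HOCl] = 10^(pH − pKa) = 10^(7.35 − 7.47) = 0.7586; fraction as HOCl = 1/(1 + 0.7586) = 0.5686.
(b) Free chlorine required for 1.3 ppm HOCl: 1.3 / 0.5686 = 2.286 ppm.
(b) FC to add: 2.286 − 0.3 = 1.986 mg/L as Cl₂.
(b) Cl₂ equivalent: 1.986 mg/L × 325,000 L = 645.5 g.
(b) Product at 56.3% available Cl: 645.5 / 0.563 = 1147 g.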